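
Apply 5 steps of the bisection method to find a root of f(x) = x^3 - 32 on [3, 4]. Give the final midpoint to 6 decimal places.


f(x) = x^3 - 32
f(3) = -5 < 0
f(4) = 32 > 0

Step 1: midpoint = (3.000000 + 4.000000)/2 = 3.500000
  f(3.500000) = 10.875000
  f(mid) > 0, so root is in [3.000000, 3.500000]

Step 2: midpoint = (3.000000 + 3.500000)/2 = 3.250000
  f(3.250000) = 2.328125
  f(mid) > 0, so root is in [3.000000, 3.250000]

Step 3: midpoint = (3.000000 + 3.250000)/2 = 3.125000
  f(3.125000) = -1.482422
  f(mid) < 0, so root is in [3.125000, 3.250000]

Step 4: midpoint = (3.125000 + 3.250000)/2 = 3.187500
  f(3.187500) = 0.385498
  f(mid) > 0, so root is in [3.125000, 3.187500]

Step 5: midpoint = (3.125000 + 3.187500)/2 = 3.156250
  f(3.156250) = -0.557709
  f(mid) < 0, so root is in [3.156250, 3.187500]

midpoint = 3.156250


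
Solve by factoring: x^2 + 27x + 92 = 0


We need two numbers that multiply to 92 and add to 27.
Those numbers are 23 and 4 (since 23 * 4 = 92 and 23 + 4 = 27).
So x^2 + 27x + 92 = (x + 23)(x + 4) = 0
Setting each factor to zero: x = -23 or x = -4

x = -23, x = -4


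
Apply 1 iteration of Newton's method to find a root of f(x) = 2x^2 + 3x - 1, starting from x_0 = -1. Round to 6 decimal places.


Newton's method: x_(n+1) = x_n - f(x_n)/f'(x_n)
f(x) = 2x^2 + 3x - 1
f'(x) = 4x + 3

Iteration 1:
  f(-1.000000) = -2.000000
  f'(-1.000000) = -1.000000
  x_1 = -1.000000 - (-2.000000)/(-1.000000) = -3.000000

x_1 = -3.000000


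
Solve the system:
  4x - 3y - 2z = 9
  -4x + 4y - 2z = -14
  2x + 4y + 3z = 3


Using Cramer's rule. Expand each determinant along the first row.
D  = 4*[4*3 - (-2)*4] - (-3)*[(-4)*3 - (-2)*2] + (-2)*[(-4)*4 - 4*2]
  = 4*(20) - (-3)*(-8) + (-2)*(-24) = 104
Dx = 9*[4*3 - (-2)*4] - (-3)*[(-14)*3 - (-2)*3] + (-2)*[(-14)*4 - 4*3]
  = 9*(20) - (-3)*(-36) + (-2)*(-68) = 208
Dy = 4*[(-14)*3 - (-2)*3] - 9*[(-4)*3 - (-2)*2] + (-2)*[(-4)*3 - (-14)*2]
  = 4*(-36) - 9*(-8) + (-2)*(16) = -104
Dz = 4*[4*3 - (-14)*4] - (-3)*[(-4)*3 - (-14)*2] + 9*[(-4)*4 - 4*2]
  = 4*(68) - (-3)*(16) + 9*(-24) = 104
x = Dx/D = 208/104 = 2, y = Dy/D = -104/104 = -1, z = Dz/D = 104/104 = 1
Check eq1: (4)(2) + (-3)(-1) + (-2)(1) = 9 = 9 ✓
Check eq2: (-4)(2) + (4)(-1) + (-2)(1) = -14 = -14 ✓
Check eq3: (2)(2) + (4)(-1) + (3)(1) = 3 = 3 ✓

x = 2, y = -1, z = 1


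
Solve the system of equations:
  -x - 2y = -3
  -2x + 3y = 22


Using Cramer's rule:
Determinant D = (-1)(3) - (-2)(-2) = -3 - 4 = -7
Dx = (-3)(3) - (22)(-2) = -9 + 44 = 35
Dy = (-1)(22) - (-2)(-3) = -22 - 6 = -28
x = Dx/D = 35/-7 = -5
y = Dy/D = -28/-7 = 4

x = -5, y = 4


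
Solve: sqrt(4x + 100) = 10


Square both sides: 4x + 100 = 10^2 = 100
4x = 100 - 100 = 0
x = 0
Check: sqrt(4*0 + 100) = sqrt(100) = 10 ✓

x = 0


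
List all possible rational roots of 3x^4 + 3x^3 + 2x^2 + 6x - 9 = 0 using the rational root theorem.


Rational root theorem: possible roots are ±p/q where:
  p divides the constant term (-9): p ∈ {1, 3, 9}
  q divides the leading coefficient (3): q ∈ {1, 3}

All possible rational roots: -9, -3, -1, -1/3, 1/3, 1, 3, 9

-9, -3, -1, -1/3, 1/3, 1, 3, 9


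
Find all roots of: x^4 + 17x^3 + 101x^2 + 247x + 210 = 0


Let p(x) = x^4 + 17x^3 + 101x^2 + 247x + 210. By the rational root theorem (leading coefficient 1), any rational root is an integer divisor of 210: try ±1, ±2, ... in turn.
Test x = 1: value = 576 ≠ 0.
Test x = -1: value = 48 ≠ 0.
Test x = 2: value = 1260 ≠ 0.
Test x = -2: value = 0 ✓, so (x + 2) is a factor.
Synthetic division by (x + 2): bring down 1; 1(-2) + 17 = 15; 15(-2) + 101 = 71; 71(-2) + 247 = 105; 105(-2) + 210 = 0 → quotient x^3 + 15x^2 + 71x + 105, remainder 0.
Continue with the quotient x^3 + 15x^2 + 71x + 105 (candidates must divide 105).
Test x = 3: value = 480 ≠ 0.
Test x = -3: value = 0 ✓, so (x + 3) is a factor.
Synthetic division by (x + 3): bring down 1; 1(-3) + 15 = 12; 12(-3) + 71 = 35; 35(-3) + 105 = 0 → quotient x^2 + 12x + 35, remainder 0.
Solve the quadratic x^2 + 12x + 35 = 0: discriminant = 12^2 - 4(1)(35) = 144 - 140 = 4.
sqrt(4) = 2, so x = (-12 ± 2)/2: x = -5 or x = -7.
Collecting all roots found:

x = -7, x = -5, x = -3, x = -2


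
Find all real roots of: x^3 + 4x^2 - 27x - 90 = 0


Let p(x) = x^3 + 4x^2 - 27x - 90. By the rational root theorem (leading coefficient 1), any rational root is an integer divisor of 90: try ±1, ±2, ... in turn.
Test x = 1: value = -112 ≠ 0.
Test x = -1: value = -60 ≠ 0.
Test x = 2: value = -120 ≠ 0.
Test x = -2: value = -28 ≠ 0.
Test x = 3: value = -108 ≠ 0.
Test x = -3: value = 0 ✓, so (x + 3) is a factor.
Synthetic division by (x + 3): bring down 1; 1(-3) + 4 = 1; 1(-3) - 27 = -30; (-30)(-3) - 90 = 0 → quotient x^2 + x - 30, remainder 0.
Solve the quadratic x^2 + x - 30 = 0: discriminant = 1^2 - 4(1)(-30) = 1 + 120 = 121.
sqrt(121) = 11, so x = (-1 ± 11)/2: x = 5 or x = -6.

x = -6, x = -3, x = 5


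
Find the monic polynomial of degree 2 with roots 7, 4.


A monic polynomial with roots 7, 4 is:
p(x) = (x - 7)(x - 4)
After multiplying by (x - 7): x - 7
After multiplying by (x - 4): x^2 - 11x + 28

x^2 - 11x + 28


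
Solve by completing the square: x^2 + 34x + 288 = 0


Start: x^2 + 34x + 288 = 0
Move constant: x^2 + 34x = -288
Half of 34 is 17, squared is 289
Add 289 to both sides: x^2 + 34x + 289 = 1
(x + 17)^2 = 1
x + 17 = ±1
x = -17 + 1 = -16 or x = -17 - 1 = -18

x = -18, x = -16


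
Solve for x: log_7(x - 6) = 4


Convert to exponential form: x - 6 = 7^4 = 2401
x = 2401 + 6 = 2407
Check: log_7(2407 - 6) = log_7(2401) = log_7(2401) = 4 ✓

x = 2407


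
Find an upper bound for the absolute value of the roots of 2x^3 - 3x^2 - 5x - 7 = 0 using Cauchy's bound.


Cauchy's bound: all roots r satisfy |r| <= 1 + max(|a_i/a_n|) for i = 0,...,n-1
where a_n is the leading coefficient.

Coefficients: [2, -3, -5, -7]
Leading coefficient a_n = 2
Ratios |a_i/a_n|: 3/2, 5/2, 7/2
Maximum ratio: 7/2
Cauchy's bound: |r| <= 1 + 7/2 = 9/2

Upper bound = 9/2


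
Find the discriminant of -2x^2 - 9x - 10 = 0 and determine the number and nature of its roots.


For ax^2 + bx + c = 0, discriminant D = b^2 - 4ac
Here a = -2, b = -9, c = -10
D = (-9)^2 - 4(-2)(-10) = 81 - 80 = 1

D = 1 > 0 and is a perfect square (sqrt = 1)
The equation has 2 distinct real rational roots.

Discriminant = 1, 2 distinct real rational roots


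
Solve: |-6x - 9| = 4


An absolute value equation |expr| = 4 gives two cases:
Case 1: -6x - 9 = 4
  -6x = 13, so x = -13/6
Case 2: -6x - 9 = -4
  -6x = 5, so x = -5/6

x = -13/6, x = -5/6


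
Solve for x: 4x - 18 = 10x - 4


Starting with: 4x - 18 = 10x - 4
Move all x terms to left: (4 - 10)x = -4 + 18
Simplify: -6x = 14
Divide both sides by -6: x = -7/3

x = -7/3


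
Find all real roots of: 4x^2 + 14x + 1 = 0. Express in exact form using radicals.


Using the quadratic formula: x = (-b ± sqrt(b^2 - 4ac)) / (2a)
Here a = 4, b = 14, c = 1
Discriminant = b^2 - 4ac = 14^2 - 4(4)(1) = 196 - 16 = 180
Since discriminant = 180 > 0, there are two real roots.
x = (-14 ± 6*sqrt(5)) / 8
Simplifying: x = (-7 ± 3*sqrt(5)) / 4
Numerically: x ≈ -0.0729 or x ≈ -3.4271

x = (-7 + 3*sqrt(5)) / 4 or x = (-7 - 3*sqrt(5)) / 4


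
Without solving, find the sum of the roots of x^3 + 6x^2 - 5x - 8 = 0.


By Vieta's formulas for x^3 + bx^2 + cx + d = 0:
  r1 + r2 + r3 = -b/a = -6
  r1*r2 + r1*r3 + r2*r3 = c/a = -5
  r1*r2*r3 = -d/a = 8


Sum = -6


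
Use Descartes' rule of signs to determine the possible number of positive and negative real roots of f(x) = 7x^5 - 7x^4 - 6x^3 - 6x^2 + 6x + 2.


Descartes' rule of signs:

For positive roots, count sign changes in f(x) = 7x^5 - 7x^4 - 6x^3 - 6x^2 + 6x + 2:
Signs of coefficients: +, -, -, -, +, +
Number of sign changes: 2
Possible positive real roots: 2, 0

For negative roots, examine f(-x) = -7x^5 - 7x^4 + 6x^3 - 6x^2 - 6x + 2:
Signs of coefficients: -, -, +, -, -, +
Number of sign changes: 3
Possible negative real roots: 3, 1

Positive roots: 2 or 0; Negative roots: 3 or 1


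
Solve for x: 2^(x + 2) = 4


Express both sides with the same base.
4 = 2^2
Since the bases match, equate exponents: x + 2 = 2
So x = 2 - (2) = 0

x = 0


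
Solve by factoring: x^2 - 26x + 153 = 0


We need two numbers that multiply to 153 and add to -26.
Those numbers are -9 and -17 (since (-9) * (-17) = 153 and (-9) + (-17) = -26).
So x^2 - 26x + 153 = (x - 9)(x - 17) = 0
Setting each factor to zero: x = 9 or x = 17

x = 9, x = 17


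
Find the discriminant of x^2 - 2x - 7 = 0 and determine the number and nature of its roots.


For ax^2 + bx + c = 0, discriminant D = b^2 - 4ac
Here a = 1, b = -2, c = -7
D = (-2)^2 - 4(1)(-7) = 4 + 28 = 32

D = 32 > 0 but not a perfect square
The equation has 2 distinct real irrational roots.

Discriminant = 32, 2 distinct real irrational roots


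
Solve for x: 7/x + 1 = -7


Subtract 1 from both sides: 7/x = -8
Multiply both sides by x: 7 = -8 * x
Divide by -8: x = -7/8

x = -7/8


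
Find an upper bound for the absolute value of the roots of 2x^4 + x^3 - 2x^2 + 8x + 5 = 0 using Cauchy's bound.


Cauchy's bound: all roots r satisfy |r| <= 1 + max(|a_i/a_n|) for i = 0,...,n-1
where a_n is the leading coefficient.

Coefficients: [2, 1, -2, 8, 5]
Leading coefficient a_n = 2
Ratios |a_i/a_n|: 1/2, 1, 4, 5/2
Maximum ratio: 4
Cauchy's bound: |r| <= 1 + 4 = 5

Upper bound = 5


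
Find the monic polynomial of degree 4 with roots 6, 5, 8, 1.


A monic polynomial with roots 6, 5, 8, 1 is:
p(x) = (x - 6)(x - 5)(x - 8)(x - 1)
After multiplying by (x - 6): x - 6
After multiplying by (x - 5): x^2 - 11x + 30
After multiplying by (x - 8): x^3 - 19x^2 + 118x - 240
After multiplying by (x - 1): x^4 - 20x^3 + 137x^2 - 358x + 240

x^4 - 20x^3 + 137x^2 - 358x + 240


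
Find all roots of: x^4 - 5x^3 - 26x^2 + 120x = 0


The constant term is 0, so x = 0 is a root. Factor out x:
  x^3 - 5x^2 - 26x + 120 = 0
Let p(x) = x^3 - 5x^2 - 26x + 120. By the rational root theorem (leading coefficient 1), any rational root is an integer divisor of 120: try ±1, ±2, ... in turn.
Test x = 1: value = 90 ≠ 0.
Test x = -1: value = 140 ≠ 0.
Test x = 2: value = 56 ≠ 0.
Test x = -2: value = 144 ≠ 0.
Test x = 3: value = 24 ≠ 0.
Test x = -3: value = 126 ≠ 0.
Test x = 4: value = 0 ✓, so (x - 4) is a factor.
Synthetic division by (x - 4): bring down 1; 1(4) - 5 = -1; (-1)(4) - 26 = -30; (-30)(4) + 120 = 0 → quotient x^2 - x - 30, remainder 0.
Solve the quadratic x^2 - x - 30 = 0: discriminant = (-1)^2 - 4(1)(-30) = 1 + 120 = 121.
sqrt(121) = 11, so x = (1 ± 11)/2: x = 6 or x = -5.
Collecting all roots found:

x = -5, x = 0, x = 4, x = 6


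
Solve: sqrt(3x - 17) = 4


Square both sides: 3x - 17 = 4^2 = 16
3x = 16 + 17 = 33
x = 11
Check: sqrt(3*11 - 17) = sqrt(16) = 4 ✓

x = 11


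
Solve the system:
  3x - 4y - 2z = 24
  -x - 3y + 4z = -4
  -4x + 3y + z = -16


Using Cramer's rule. Expand each determinant along the first row.
D  = 3*[(-3)*1 - 4*3] - (-4)*[(-1)*1 - 4*(-4)] + (-2)*[(-1)*3 - (-3)*(-4)]
  = 3*(-15) - (-4)*(15) + (-2)*(-15) = 45
Dx = 24*[(-3)*1 - 4*3] - (-4)*[(-4)*1 - 4*(-16)] + (-2)*[(-4)*3 - (-3)*(-16)]
  = 24*(-15) - (-4)*(60) + (-2)*(-60) = 0
Dy = 3*[(-4)*1 - 4*(-16)] - 24*[(-1)*1 - 4*(-4)] + (-2)*[(-1)*(-16) - (-4)*(-4)]
  = 3*(60) - 24*(15) + (-2)*(0) = -180
Dz = 3*[(-3)*(-16) - (-4)*3] - (-4)*[(-1)*(-16) - (-4)*(-4)] + 24*[(-1)*3 - (-3)*(-4)]
  = 3*(60) - (-4)*(0) + 24*(-15) = -180
x = Dx/D = 0/45 = 0, y = Dy/D = -180/45 = -4, z = Dz/D = -180/45 = -4
Check eq1: (3)(0) + (-4)(-4) + (-2)(-4) = 24 = 24 ✓
Check eq2: (-1)(0) + (-3)(-4) + (4)(-4) = -4 = -4 ✓
Check eq3: (-4)(0) + (3)(-4) + (1)(-4) = -16 = -16 ✓

x = 0, y = -4, z = -4


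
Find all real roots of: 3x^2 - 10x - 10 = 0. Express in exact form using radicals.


Using the quadratic formula: x = (-b ± sqrt(b^2 - 4ac)) / (2a)
Here a = 3, b = -10, c = -10
Discriminant = b^2 - 4ac = (-10)^2 - 4(3)(-10) = 100 + 120 = 220
Since discriminant = 220 > 0, there are two real roots.
x = (10 ± 2*sqrt(55)) / 6
Simplifying: x = (5 ± sqrt(55)) / 3
Numerically: x ≈ 4.1387 or x ≈ -0.8054

x = (5 + sqrt(55)) / 3 or x = (5 - sqrt(55)) / 3


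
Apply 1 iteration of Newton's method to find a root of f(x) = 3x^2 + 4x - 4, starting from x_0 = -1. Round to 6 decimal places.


Newton's method: x_(n+1) = x_n - f(x_n)/f'(x_n)
f(x) = 3x^2 + 4x - 4
f'(x) = 6x + 4

Iteration 1:
  f(-1.000000) = -5.000000
  f'(-1.000000) = -2.000000
  x_1 = -1.000000 - (-5.000000)/(-2.000000) = -3.500000

x_1 = -3.500000


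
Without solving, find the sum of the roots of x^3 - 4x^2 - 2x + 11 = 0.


By Vieta's formulas for x^3 + bx^2 + cx + d = 0:
  r1 + r2 + r3 = -b/a = 4
  r1*r2 + r1*r3 + r2*r3 = c/a = -2
  r1*r2*r3 = -d/a = -11


Sum = 4


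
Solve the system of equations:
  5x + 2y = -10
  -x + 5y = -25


Using Cramer's rule:
Determinant D = (5)(5) - (-1)(2) = 25 + 2 = 27
Dx = (-10)(5) - (-25)(2) = -50 + 50 = 0
Dy = (5)(-25) - (-1)(-10) = -125 - 10 = -135
x = Dx/D = 0/27 = 0
y = Dy/D = -135/27 = -5

x = 0, y = -5


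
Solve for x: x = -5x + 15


Starting with: x = -5x + 15
Move all x terms to left: (1 + 5)x = 15 - 0
Simplify: 6x = 15
Divide both sides by 6: x = 5/2

x = 5/2


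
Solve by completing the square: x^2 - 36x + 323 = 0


Start: x^2 - 36x + 323 = 0
Move constant: x^2 - 36x = -323
Half of -36 is -18, squared is 324
Add 324 to both sides: x^2 - 36x + 324 = 1
(x - 18)^2 = 1
x - 18 = ±1
x = 18 + 1 = 19 or x = 18 - 1 = 17

x = 17, x = 19


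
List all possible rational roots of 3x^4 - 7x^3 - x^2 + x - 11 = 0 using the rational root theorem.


Rational root theorem: possible roots are ±p/q where:
  p divides the constant term (-11): p ∈ {1, 11}
  q divides the leading coefficient (3): q ∈ {1, 3}

All possible rational roots: -11, -11/3, -1, -1/3, 1/3, 1, 11/3, 11

-11, -11/3, -1, -1/3, 1/3, 1, 11/3, 11


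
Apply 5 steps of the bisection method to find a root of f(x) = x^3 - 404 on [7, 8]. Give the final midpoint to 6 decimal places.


f(x) = x^3 - 404
f(7) = -61 < 0
f(8) = 108 > 0

Step 1: midpoint = (7.000000 + 8.000000)/2 = 7.500000
  f(7.500000) = 17.875000
  f(mid) > 0, so root is in [7.000000, 7.500000]

Step 2: midpoint = (7.000000 + 7.500000)/2 = 7.250000
  f(7.250000) = -22.921875
  f(mid) < 0, so root is in [7.250000, 7.500000]

Step 3: midpoint = (7.250000 + 7.500000)/2 = 7.375000
  f(7.375000) = -2.869141
  f(mid) < 0, so root is in [7.375000, 7.500000]

Step 4: midpoint = (7.375000 + 7.500000)/2 = 7.437500
  f(7.437500) = 7.415771
  f(mid) > 0, so root is in [7.375000, 7.437500]

Step 5: midpoint = (7.375000 + 7.437500)/2 = 7.406250
  f(7.406250) = 2.251617
  f(mid) > 0, so root is in [7.375000, 7.406250]

midpoint = 7.406250


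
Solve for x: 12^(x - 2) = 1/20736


Express both sides with the same base.
1/20736 = 12^(-4)
Since the bases match, equate exponents: x - 2 = -4
So x = -4 - (-2) = -2

x = -2


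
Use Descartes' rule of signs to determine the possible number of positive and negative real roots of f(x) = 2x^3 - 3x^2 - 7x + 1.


Descartes' rule of signs:

For positive roots, count sign changes in f(x) = 2x^3 - 3x^2 - 7x + 1:
Signs of coefficients: +, -, -, +
Number of sign changes: 2
Possible positive real roots: 2, 0

For negative roots, examine f(-x) = -2x^3 - 3x^2 + 7x + 1:
Signs of coefficients: -, -, +, +
Number of sign changes: 1
Possible negative real roots: 1

Positive roots: 2 or 0; Negative roots: 1


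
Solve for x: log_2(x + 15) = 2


Convert to exponential form: x + 15 = 2^2 = 4
x = 4 - 15 = -11
Check: log_2(-11 + 15) = log_2(4) = log_2(4) = 2 ✓

x = -11


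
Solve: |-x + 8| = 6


An absolute value equation |expr| = 6 gives two cases:
Case 1: -x + 8 = 6
  -x = -2, so x = 2
Case 2: -x + 8 = -6
  -x = -14, so x = 14

x = 2, x = 14


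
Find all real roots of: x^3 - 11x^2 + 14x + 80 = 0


Let p(x) = x^3 - 11x^2 + 14x + 80. By the rational root theorem (leading coefficient 1), any rational root is an integer divisor of 80: try ±1, ±2, ... in turn.
Test x = 1: value = 84 ≠ 0.
Test x = -1: value = 54 ≠ 0.
Test x = 2: value = 72 ≠ 0.
Test x = -2: value = 0 ✓, so (x + 2) is a factor.
Synthetic division by (x + 2): bring down 1; 1(-2) - 11 = -13; (-13)(-2) + 14 = 40; 40(-2) + 80 = 0 → quotient x^2 - 13x + 40, remainder 0.
Solve the quadratic x^2 - 13x + 40 = 0: discriminant = (-13)^2 - 4(1)(40) = 169 - 160 = 9.
sqrt(9) = 3, so x = (13 ± 3)/2: x = 8 or x = 5.

x = -2, x = 5, x = 8


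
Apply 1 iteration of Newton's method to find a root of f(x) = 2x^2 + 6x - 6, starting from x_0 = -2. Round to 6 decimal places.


Newton's method: x_(n+1) = x_n - f(x_n)/f'(x_n)
f(x) = 2x^2 + 6x - 6
f'(x) = 4x + 6

Iteration 1:
  f(-2.000000) = -10.000000
  f'(-2.000000) = -2.000000
  x_1 = -2.000000 - (-10.000000)/(-2.000000) = -7.000000

x_1 = -7.000000


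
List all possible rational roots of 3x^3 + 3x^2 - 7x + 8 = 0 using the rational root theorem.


Rational root theorem: possible roots are ±p/q where:
  p divides the constant term (8): p ∈ {1, 2, 4, 8}
  q divides the leading coefficient (3): q ∈ {1, 3}

All possible rational roots: -8, -4, -8/3, -2, -4/3, -1, -2/3, -1/3, 1/3, 2/3, 1, 4/3, 2, 8/3, 4, 8

-8, -4, -8/3, -2, -4/3, -1, -2/3, -1/3, 1/3, 2/3, 1, 4/3, 2, 8/3, 4, 8


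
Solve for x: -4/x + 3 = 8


Subtract 3 from both sides: -4/x = 5
Multiply both sides by x: -4 = 5 * x
Divide by 5: x = -4/5

x = -4/5


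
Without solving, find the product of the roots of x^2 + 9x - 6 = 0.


By Vieta's formulas for ax^2 + bx + c = 0:
  Sum of roots = -b/a
  Product of roots = c/a

Here a = 1, b = 9, c = -6
Sum = -(9)/1 = -9
Product = -6/1 = -6

Product = -6


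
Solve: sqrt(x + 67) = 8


Square both sides: x + 67 = 8^2 = 64
x = 64 - 67 = -3
x = -3
Check: sqrt(1*(-3) + 67) = sqrt(64) = 8 ✓

x = -3


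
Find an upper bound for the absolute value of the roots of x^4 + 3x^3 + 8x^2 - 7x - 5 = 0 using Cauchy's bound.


Cauchy's bound: all roots r satisfy |r| <= 1 + max(|a_i/a_n|) for i = 0,...,n-1
where a_n is the leading coefficient.

Coefficients: [1, 3, 8, -7, -5]
Leading coefficient a_n = 1
Ratios |a_i/a_n|: 3, 8, 7, 5
Maximum ratio: 8
Cauchy's bound: |r| <= 1 + 8 = 9

Upper bound = 9


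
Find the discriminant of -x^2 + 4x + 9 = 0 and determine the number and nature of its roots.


For ax^2 + bx + c = 0, discriminant D = b^2 - 4ac
Here a = -1, b = 4, c = 9
D = (4)^2 - 4(-1)(9) = 16 + 36 = 52

D = 52 > 0 but not a perfect square
The equation has 2 distinct real irrational roots.

Discriminant = 52, 2 distinct real irrational roots


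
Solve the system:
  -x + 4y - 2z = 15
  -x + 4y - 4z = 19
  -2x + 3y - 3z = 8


Using Cramer's rule. Expand each determinant along the first row.
D  = (-1)*[4*(-3) - (-4)*3] - 4*[(-1)*(-3) - (-4)*(-2)] + (-2)*[(-1)*3 - 4*(-2)]
  = (-1)*(0) - 4*(-5) + (-2)*(5) = 10
Dx = 15*[4*(-3) - (-4)*3] - 4*[19*(-3) - (-4)*8] + (-2)*[19*3 - 4*8]
  = 15*(0) - 4*(-25) + (-2)*(25) = 50
Dy = (-1)*[19*(-3) - (-4)*8] - 15*[(-1)*(-3) - (-4)*(-2)] + (-2)*[(-1)*8 - 19*(-2)]
  = (-1)*(-25) - 15*(-5) + (-2)*(30) = 40
Dz = (-1)*[4*8 - 19*3] - 4*[(-1)*8 - 19*(-2)] + 15*[(-1)*3 - 4*(-2)]
  = (-1)*(-25) - 4*(30) + 15*(5) = -20
x = Dx/D = 50/10 = 5, y = Dy/D = 40/10 = 4, z = Dz/D = -20/10 = -2
Check eq1: (-1)(5) + (4)(4) + (-2)(-2) = 15 = 15 ✓
Check eq2: (-1)(5) + (4)(4) + (-4)(-2) = 19 = 19 ✓
Check eq3: (-2)(5) + (3)(4) + (-3)(-2) = 8 = 8 ✓

x = 5, y = 4, z = -2


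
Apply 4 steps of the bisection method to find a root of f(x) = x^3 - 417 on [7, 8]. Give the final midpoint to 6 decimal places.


f(x) = x^3 - 417
f(7) = -74 < 0
f(8) = 95 > 0

Step 1: midpoint = (7.000000 + 8.000000)/2 = 7.500000
  f(7.500000) = 4.875000
  f(mid) > 0, so root is in [7.000000, 7.500000]

Step 2: midpoint = (7.000000 + 7.500000)/2 = 7.250000
  f(7.250000) = -35.921875
  f(mid) < 0, so root is in [7.250000, 7.500000]

Step 3: midpoint = (7.250000 + 7.500000)/2 = 7.375000
  f(7.375000) = -15.869141
  f(mid) < 0, so root is in [7.375000, 7.500000]

Step 4: midpoint = (7.375000 + 7.500000)/2 = 7.437500
  f(7.437500) = -5.584229
  f(mid) < 0, so root is in [7.437500, 7.500000]

midpoint = 7.437500


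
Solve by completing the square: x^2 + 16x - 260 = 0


Start: x^2 + 16x - 260 = 0
Move constant: x^2 + 16x = 260
Half of 16 is 8, squared is 64
Add 64 to both sides: x^2 + 16x + 64 = 324
(x + 8)^2 = 324
x + 8 = ±18
x = -8 + 18 = 10 or x = -8 - 18 = -26

x = -26, x = 10


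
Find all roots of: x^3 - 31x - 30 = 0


Let p(x) = x^3 - 31x - 30. By the rational root theorem (leading coefficient 1), any rational root is an integer divisor of 30: try ±1, ±2, ... in turn.
Test x = 1: value = -60 ≠ 0.
Test x = -1: value = 0 ✓, so (x + 1) is a factor.
Synthetic division by (x + 1): bring down 1; 1(-1) + 0 = -1; (-1)(-1) - 31 = -30; (-30)(-1) - 30 = 0 → quotient x^2 - x - 30, remainder 0.
Solve the quadratic x^2 - x - 30 = 0: discriminant = (-1)^2 - 4(1)(-30) = 1 + 120 = 121.
sqrt(121) = 11, so x = (1 ± 11)/2: x = 6 or x = -5.
Collecting all roots found:

x = -5, x = -1, x = 6


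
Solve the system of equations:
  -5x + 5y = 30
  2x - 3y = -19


Using Cramer's rule:
Determinant D = (-5)(-3) - (2)(5) = 15 - 10 = 5
Dx = (30)(-3) - (-19)(5) = -90 + 95 = 5
Dy = (-5)(-19) - (2)(30) = 95 - 60 = 35
x = Dx/D = 5/5 = 1
y = Dy/D = 35/5 = 7

x = 1, y = 7


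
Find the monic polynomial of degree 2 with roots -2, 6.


A monic polynomial with roots -2, 6 is:
p(x) = (x + 2)(x - 6)
After multiplying by (x + 2): x + 2
After multiplying by (x - 6): x^2 - 4x - 12

x^2 - 4x - 12


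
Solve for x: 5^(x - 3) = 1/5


Express both sides with the same base.
1/5 = 5^(-1)
Since the bases match, equate exponents: x - 3 = -1
So x = -1 - (-3) = 2

x = 2


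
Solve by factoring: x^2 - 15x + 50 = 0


We need two numbers that multiply to 50 and add to -15.
Those numbers are -5 and -10 (since (-5) * (-10) = 50 and (-5) + (-10) = -15).
So x^2 - 15x + 50 = (x - 5)(x - 10) = 0
Setting each factor to zero: x = 5 or x = 10

x = 5, x = 10


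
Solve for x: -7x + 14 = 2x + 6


Starting with: -7x + 14 = 2x + 6
Move all x terms to left: (-7 - 2)x = 6 - 14
Simplify: -9x = -8
Divide both sides by -9: x = 8/9

x = 8/9


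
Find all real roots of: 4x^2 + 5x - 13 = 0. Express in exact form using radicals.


Using the quadratic formula: x = (-b ± sqrt(b^2 - 4ac)) / (2a)
Here a = 4, b = 5, c = -13
Discriminant = b^2 - 4ac = 5^2 - 4(4)(-13) = 25 + 208 = 233
Since discriminant = 233 > 0, there are two real roots.
x = (-5 ± sqrt(233)) / 8
Numerically: x ≈ 1.2830 or x ≈ -2.5330

x = (-5 + sqrt(233)) / 8 or x = (-5 - sqrt(233)) / 8


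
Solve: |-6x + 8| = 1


An absolute value equation |expr| = 1 gives two cases:
Case 1: -6x + 8 = 1
  -6x = -7, so x = 7/6
Case 2: -6x + 8 = -1
  -6x = -9, so x = 3/2

x = 7/6, x = 3/2


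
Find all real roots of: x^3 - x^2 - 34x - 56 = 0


Let p(x) = x^3 - x^2 - 34x - 56. By the rational root theorem (leading coefficient 1), any rational root is an integer divisor of 56: try ±1, ±2, ... in turn.
Test x = 1: value = -90 ≠ 0.
Test x = -1: value = -24 ≠ 0.
Test x = 2: value = -120 ≠ 0.
Test x = -2: value = 0 ✓, so (x + 2) is a factor.
Synthetic division by (x + 2): bring down 1; 1(-2) - 1 = -3; (-3)(-2) - 34 = -28; (-28)(-2) - 56 = 0 → quotient x^2 - 3x - 28, remainder 0.
Solve the quadratic x^2 - 3x - 28 = 0: discriminant = (-3)^2 - 4(1)(-28) = 9 + 112 = 121.
sqrt(121) = 11, so x = (3 ± 11)/2: x = 7 or x = -4.

x = -4, x = -2, x = 7


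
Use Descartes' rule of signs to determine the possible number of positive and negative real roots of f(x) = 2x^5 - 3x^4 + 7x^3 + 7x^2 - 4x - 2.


Descartes' rule of signs:

For positive roots, count sign changes in f(x) = 2x^5 - 3x^4 + 7x^3 + 7x^2 - 4x - 2:
Signs of coefficients: +, -, +, +, -, -
Number of sign changes: 3
Possible positive real roots: 3, 1

For negative roots, examine f(-x) = -2x^5 - 3x^4 - 7x^3 + 7x^2 + 4x - 2:
Signs of coefficients: -, -, -, +, +, -
Number of sign changes: 2
Possible negative real roots: 2, 0

Positive roots: 3 or 1; Negative roots: 2 or 0


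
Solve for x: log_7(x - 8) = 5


Convert to exponential form: x - 8 = 7^5 = 16807
x = 16807 + 8 = 16815
Check: log_7(16815 - 8) = log_7(16807) = log_7(16807) = 5 ✓

x = 16815


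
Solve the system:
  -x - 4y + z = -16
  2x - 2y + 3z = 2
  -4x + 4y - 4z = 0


Using Cramer's rule. Expand each determinant along the first row.
D  = (-1)*[(-2)*(-4) - 3*4] - (-4)*[2*(-4) - 3*(-4)] + 1*[2*4 - (-2)*(-4)]
  = (-1)*(-4) - (-4)*(4) + 1*(0) = 20
Dx = (-16)*[(-2)*(-4) - 3*4] - (-4)*[2*(-4) - 3*0] + 1*[2*4 - (-2)*0]
  = (-16)*(-4) - (-4)*(-8) + 1*(8) = 40
Dy = (-1)*[2*(-4) - 3*0] - (-16)*[2*(-4) - 3*(-4)] + 1*[2*0 - 2*(-4)]
  = (-1)*(-8) - (-16)*(4) + 1*(8) = 80
Dz = (-1)*[(-2)*0 - 2*4] - (-4)*[2*0 - 2*(-4)] + (-16)*[2*4 - (-2)*(-4)]
  = (-1)*(-8) - (-4)*(8) + (-16)*(0) = 40
x = Dx/D = 40/20 = 2, y = Dy/D = 80/20 = 4, z = Dz/D = 40/20 = 2
Check eq1: (-1)(2) + (-4)(4) + (1)(2) = -16 = -16 ✓
Check eq2: (2)(2) + (-2)(4) + (3)(2) = 2 = 2 ✓
Check eq3: (-4)(2) + (4)(4) + (-4)(2) = 0 = 0 ✓

x = 2, y = 4, z = 2


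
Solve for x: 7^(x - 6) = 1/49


Express both sides with the same base.
1/49 = 7^(-2)
Since the bases match, equate exponents: x - 6 = -2
So x = -2 - (-6) = 4

x = 4


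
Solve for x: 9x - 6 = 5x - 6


Starting with: 9x - 6 = 5x - 6
Move all x terms to left: (9 - 5)x = -6 + 6
Simplify: 4x = 0
Divide both sides by 4: x = 0

x = 0


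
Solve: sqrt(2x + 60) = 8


Square both sides: 2x + 60 = 8^2 = 64
2x = 64 - 60 = 4
x = 2
Check: sqrt(2*2 + 60) = sqrt(64) = 8 ✓

x = 2


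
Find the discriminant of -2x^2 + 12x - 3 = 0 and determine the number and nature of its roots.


For ax^2 + bx + c = 0, discriminant D = b^2 - 4ac
Here a = -2, b = 12, c = -3
D = (12)^2 - 4(-2)(-3) = 144 - 24 = 120

D = 120 > 0 but not a perfect square
The equation has 2 distinct real irrational roots.

Discriminant = 120, 2 distinct real irrational roots


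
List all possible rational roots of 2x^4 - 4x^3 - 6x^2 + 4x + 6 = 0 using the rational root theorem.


Rational root theorem: possible roots are ±p/q where:
  p divides the constant term (6): p ∈ {1, 2, 3, 6}
  q divides the leading coefficient (2): q ∈ {1, 2}

All possible rational roots: -6, -3, -2, -3/2, -1, -1/2, 1/2, 1, 3/2, 2, 3, 6

-6, -3, -2, -3/2, -1, -1/2, 1/2, 1, 3/2, 2, 3, 6


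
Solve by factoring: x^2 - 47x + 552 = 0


We need two numbers that multiply to 552 and add to -47.
Those numbers are -23 and -24 (since (-23) * (-24) = 552 and (-23) + (-24) = -47).
So x^2 - 47x + 552 = (x - 23)(x - 24) = 0
Setting each factor to zero: x = 23 or x = 24

x = 23, x = 24


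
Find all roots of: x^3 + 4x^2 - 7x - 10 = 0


Let p(x) = x^3 + 4x^2 - 7x - 10. By the rational root theorem (leading coefficient 1), any rational root is an integer divisor of 10: try ±1, ±2, ... in turn.
Test x = 1: value = -12 ≠ 0.
Test x = -1: value = 0 ✓, so (x + 1) is a factor.
Synthetic division by (x + 1): bring down 1; 1(-1) + 4 = 3; 3(-1) - 7 = -10; (-10)(-1) - 10 = 0 → quotient x^2 + 3x - 10, remainder 0.
Solve the quadratic x^2 + 3x - 10 = 0: discriminant = 3^2 - 4(1)(-10) = 9 + 40 = 49.
sqrt(49) = 7, so x = (-3 ± 7)/2: x = 2 or x = -5.
Collecting all roots found:

x = -5, x = -1, x = 2


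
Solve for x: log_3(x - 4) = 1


Convert to exponential form: x - 4 = 3^1 = 3
x = 3 + 4 = 7
Check: log_3(7 - 4) = log_3(3) = log_3(3) = 1 ✓

x = 7


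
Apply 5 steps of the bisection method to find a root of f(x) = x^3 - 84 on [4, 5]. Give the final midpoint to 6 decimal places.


f(x) = x^3 - 84
f(4) = -20 < 0
f(5) = 41 > 0

Step 1: midpoint = (4.000000 + 5.000000)/2 = 4.500000
  f(4.500000) = 7.125000
  f(mid) > 0, so root is in [4.000000, 4.500000]

Step 2: midpoint = (4.000000 + 4.500000)/2 = 4.250000
  f(4.250000) = -7.234375
  f(mid) < 0, so root is in [4.250000, 4.500000]

Step 3: midpoint = (4.250000 + 4.500000)/2 = 4.375000
  f(4.375000) = -0.259766
  f(mid) < 0, so root is in [4.375000, 4.500000]

Step 4: midpoint = (4.375000 + 4.500000)/2 = 4.437500
  f(4.437500) = 3.380615
  f(mid) > 0, so root is in [4.375000, 4.437500]

Step 5: midpoint = (4.375000 + 4.437500)/2 = 4.406250
  f(4.406250) = 1.547516
  f(mid) > 0, so root is in [4.375000, 4.406250]

midpoint = 4.406250


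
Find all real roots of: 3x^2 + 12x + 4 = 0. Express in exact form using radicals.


Using the quadratic formula: x = (-b ± sqrt(b^2 - 4ac)) / (2a)
Here a = 3, b = 12, c = 4
Discriminant = b^2 - 4ac = 12^2 - 4(3)(4) = 144 - 48 = 96
Since discriminant = 96 > 0, there are two real roots.
x = (-12 ± 4*sqrt(6)) / 6
Simplifying: x = (-6 ± 2*sqrt(6)) / 3
Numerically: x ≈ -0.3670 or x ≈ -3.6330

x = (-6 + 2*sqrt(6)) / 3 or x = (-6 - 2*sqrt(6)) / 3


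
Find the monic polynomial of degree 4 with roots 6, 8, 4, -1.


A monic polynomial with roots 6, 8, 4, -1 is:
p(x) = (x - 6)(x - 8)(x - 4)(x + 1)
After multiplying by (x - 6): x - 6
After multiplying by (x - 8): x^2 - 14x + 48
After multiplying by (x - 4): x^3 - 18x^2 + 104x - 192
After multiplying by (x + 1): x^4 - 17x^3 + 86x^2 - 88x - 192

x^4 - 17x^3 + 86x^2 - 88x - 192


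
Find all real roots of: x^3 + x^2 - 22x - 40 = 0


Let p(x) = x^3 + x^2 - 22x - 40. By the rational root theorem (leading coefficient 1), any rational root is an integer divisor of 40: try ±1, ±2, ... in turn.
Test x = 1: value = -60 ≠ 0.
Test x = -1: value = -18 ≠ 0.
Test x = 2: value = -72 ≠ 0.
Test x = -2: value = 0 ✓, so (x + 2) is a factor.
Synthetic division by (x + 2): bring down 1; 1(-2) + 1 = -1; (-1)(-2) - 22 = -20; (-20)(-2) - 40 = 0 → quotient x^2 - x - 20, remainder 0.
Solve the quadratic x^2 - x - 20 = 0: discriminant = (-1)^2 - 4(1)(-20) = 1 + 80 = 81.
sqrt(81) = 9, so x = (1 ± 9)/2: x = 5 or x = -4.

x = -4, x = -2, x = 5


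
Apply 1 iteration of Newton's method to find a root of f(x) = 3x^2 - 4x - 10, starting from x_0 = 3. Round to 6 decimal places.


Newton's method: x_(n+1) = x_n - f(x_n)/f'(x_n)
f(x) = 3x^2 - 4x - 10
f'(x) = 6x - 4

Iteration 1:
  f(3.000000) = 5.000000
  f'(3.000000) = 14.000000
  x_1 = 3.000000 - (5.000000)/(14.000000) = 2.642857

x_1 = 2.642857


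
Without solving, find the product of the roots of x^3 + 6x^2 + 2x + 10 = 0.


By Vieta's formulas for x^3 + bx^2 + cx + d = 0:
  r1 + r2 + r3 = -b/a = -6
  r1*r2 + r1*r3 + r2*r3 = c/a = 2
  r1*r2*r3 = -d/a = -10


Product = -10


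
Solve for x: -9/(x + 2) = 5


Multiply both sides by (x + 2): -9 = 5(x + 2)
Distribute: -9 = 5x + 10
5x = -9 - 10 = -19
x = -19/5

x = -19/5


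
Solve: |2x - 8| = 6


An absolute value equation |expr| = 6 gives two cases:
Case 1: 2x - 8 = 6
  2x = 14, so x = 7
Case 2: 2x - 8 = -6
  2x = 2, so x = 1

x = 1, x = 7


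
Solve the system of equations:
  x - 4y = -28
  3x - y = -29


Using Cramer's rule:
Determinant D = (1)(-1) - (3)(-4) = -1 + 12 = 11
Dx = (-28)(-1) - (-29)(-4) = 28 - 116 = -88
Dy = (1)(-29) - (3)(-28) = -29 + 84 = 55
x = Dx/D = -88/11 = -8
y = Dy/D = 55/11 = 5

x = -8, y = 5


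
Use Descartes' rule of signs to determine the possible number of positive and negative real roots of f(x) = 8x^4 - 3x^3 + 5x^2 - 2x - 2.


Descartes' rule of signs:

For positive roots, count sign changes in f(x) = 8x^4 - 3x^3 + 5x^2 - 2x - 2:
Signs of coefficients: +, -, +, -, -
Number of sign changes: 3
Possible positive real roots: 3, 1

For negative roots, examine f(-x) = 8x^4 + 3x^3 + 5x^2 + 2x - 2:
Signs of coefficients: +, +, +, +, -
Number of sign changes: 1
Possible negative real roots: 1

Positive roots: 3 or 1; Negative roots: 1


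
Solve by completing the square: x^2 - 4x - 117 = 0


Start: x^2 - 4x - 117 = 0
Move constant: x^2 - 4x = 117
Half of -4 is -2, squared is 4
Add 4 to both sides: x^2 - 4x + 4 = 121
(x - 2)^2 = 121
x - 2 = ±11
x = 2 + 11 = 13 or x = 2 - 11 = -9

x = -9, x = 13


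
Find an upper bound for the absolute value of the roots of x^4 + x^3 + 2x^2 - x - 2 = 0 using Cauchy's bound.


Cauchy's bound: all roots r satisfy |r| <= 1 + max(|a_i/a_n|) for i = 0,...,n-1
where a_n is the leading coefficient.

Coefficients: [1, 1, 2, -1, -2]
Leading coefficient a_n = 1
Ratios |a_i/a_n|: 1, 2, 1, 2
Maximum ratio: 2
Cauchy's bound: |r| <= 1 + 2 = 3

Upper bound = 3


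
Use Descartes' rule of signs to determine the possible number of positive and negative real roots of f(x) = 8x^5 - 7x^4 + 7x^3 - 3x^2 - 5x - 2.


Descartes' rule of signs:

For positive roots, count sign changes in f(x) = 8x^5 - 7x^4 + 7x^3 - 3x^2 - 5x - 2:
Signs of coefficients: +, -, +, -, -, -
Number of sign changes: 3
Possible positive real roots: 3, 1

For negative roots, examine f(-x) = -8x^5 - 7x^4 - 7x^3 - 3x^2 + 5x - 2:
Signs of coefficients: -, -, -, -, +, -
Number of sign changes: 2
Possible negative real roots: 2, 0

Positive roots: 3 or 1; Negative roots: 2 or 0


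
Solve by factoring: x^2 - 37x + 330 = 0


We need two numbers that multiply to 330 and add to -37.
Those numbers are -22 and -15 (since (-22) * (-15) = 330 and (-22) + (-15) = -37).
So x^2 - 37x + 330 = (x - 22)(x - 15) = 0
Setting each factor to zero: x = 22 or x = 15

x = 15, x = 22


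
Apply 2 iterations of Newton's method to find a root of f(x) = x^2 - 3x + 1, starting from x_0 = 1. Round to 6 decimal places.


Newton's method: x_(n+1) = x_n - f(x_n)/f'(x_n)
f(x) = x^2 - 3x + 1
f'(x) = 2x - 3

Iteration 1:
  f(1.000000) = -1.000000
  f'(1.000000) = -1.000000
  x_1 = 1.000000 - (-1.000000)/(-1.000000) = 0.000000

Iteration 2:
  f(0.000000) = 1.000000
  f'(0.000000) = -3.000000
  x_2 = 0.000000 - (1.000000)/(-3.000000) = 0.333333

x_2 = 0.333333


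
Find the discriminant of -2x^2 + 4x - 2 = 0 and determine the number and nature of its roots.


For ax^2 + bx + c = 0, discriminant D = b^2 - 4ac
Here a = -2, b = 4, c = -2
D = (4)^2 - 4(-2)(-2) = 16 - 16 = 0

D = 0
The equation has exactly 1 real root (a repeated/double root).

Discriminant = 0, 1 repeated real root


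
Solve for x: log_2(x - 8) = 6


Convert to exponential form: x - 8 = 2^6 = 64
x = 64 + 8 = 72
Check: log_2(72 - 8) = log_2(64) = log_2(64) = 6 ✓

x = 72


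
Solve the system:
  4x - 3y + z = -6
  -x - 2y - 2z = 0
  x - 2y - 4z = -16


Using Cramer's rule. Expand each determinant along the first row.
D  = 4*[(-2)*(-4) - (-2)*(-2)] - (-3)*[(-1)*(-4) - (-2)*1] + 1*[(-1)*(-2) - (-2)*1]
  = 4*(4) - (-3)*(6) + 1*(4) = 38
Dx = (-6)*[(-2)*(-4) - (-2)*(-2)] - (-3)*[0*(-4) - (-2)*(-16)] + 1*[0*(-2) - (-2)*(-16)]
  = (-6)*(4) - (-3)*(-32) + 1*(-32) = -152
Dy = 4*[0*(-4) - (-2)*(-16)] - (-6)*[(-1)*(-4) - (-2)*1] + 1*[(-1)*(-16) - 0*1]
  = 4*(-32) - (-6)*(6) + 1*(16) = -76
Dz = 4*[(-2)*(-16) - 0*(-2)] - (-3)*[(-1)*(-16) - 0*1] + (-6)*[(-1)*(-2) - (-2)*1]
  = 4*(32) - (-3)*(16) + (-6)*(4) = 152
x = Dx/D = -152/38 = -4, y = Dy/D = -76/38 = -2, z = Dz/D = 152/38 = 4
Check eq1: (4)(-4) + (-3)(-2) + (1)(4) = -6 = -6 ✓
Check eq2: (-1)(-4) + (-2)(-2) + (-2)(4) = 0 = 0 ✓
Check eq3: (1)(-4) + (-2)(-2) + (-4)(4) = -16 = -16 ✓

x = -4, y = -2, z = 4


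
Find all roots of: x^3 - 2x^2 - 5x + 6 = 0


Let p(x) = x^3 - 2x^2 - 5x + 6. By the rational root theorem (leading coefficient 1), any rational root is an integer divisor of 6: try ±1, ±2, ... in turn.
Test x = 1: value = 0 ✓, so (x - 1) is a factor.
Synthetic division by (x - 1): bring down 1; 1(1) - 2 = -1; (-1)(1) - 5 = -6; (-6)(1) + 6 = 0 → quotient x^2 - x - 6, remainder 0.
Solve the quadratic x^2 - x - 6 = 0: discriminant = (-1)^2 - 4(1)(-6) = 1 + 24 = 25.
sqrt(25) = 5, so x = (1 ± 5)/2: x = 3 or x = -2.
Collecting all roots found:

x = -2, x = 1, x = 3


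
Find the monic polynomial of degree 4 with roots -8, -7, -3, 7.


A monic polynomial with roots -8, -7, -3, 7 is:
p(x) = (x + 8)(x + 7)(x + 3)(x - 7)
After multiplying by (x + 8): x + 8
After multiplying by (x + 7): x^2 + 15x + 56
After multiplying by (x + 3): x^3 + 18x^2 + 101x + 168
After multiplying by (x - 7): x^4 + 11x^3 - 25x^2 - 539x - 1176

x^4 + 11x^3 - 25x^2 - 539x - 1176


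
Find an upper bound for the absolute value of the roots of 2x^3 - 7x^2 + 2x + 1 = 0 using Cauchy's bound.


Cauchy's bound: all roots r satisfy |r| <= 1 + max(|a_i/a_n|) for i = 0,...,n-1
where a_n is the leading coefficient.

Coefficients: [2, -7, 2, 1]
Leading coefficient a_n = 2
Ratios |a_i/a_n|: 7/2, 1, 1/2
Maximum ratio: 7/2
Cauchy's bound: |r| <= 1 + 7/2 = 9/2

Upper bound = 9/2


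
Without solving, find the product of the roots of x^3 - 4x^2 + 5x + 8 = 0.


By Vieta's formulas for x^3 + bx^2 + cx + d = 0:
  r1 + r2 + r3 = -b/a = 4
  r1*r2 + r1*r3 + r2*r3 = c/a = 5
  r1*r2*r3 = -d/a = -8


Product = -8


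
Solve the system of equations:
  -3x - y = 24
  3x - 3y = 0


Using Cramer's rule:
Determinant D = (-3)(-3) - (3)(-1) = 9 + 3 = 12
Dx = (24)(-3) - (0)(-1) = -72 - 0 = -72
Dy = (-3)(0) - (3)(24) = 0 - 72 = -72
x = Dx/D = -72/12 = -6
y = Dy/D = -72/12 = -6

x = -6, y = -6


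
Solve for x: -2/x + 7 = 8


Subtract 7 from both sides: -2/x = 1
Multiply both sides by x: -2 = 1 * x
Divide by 1: x = -2

x = -2


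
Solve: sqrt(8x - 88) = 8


Square both sides: 8x - 88 = 8^2 = 64
8x = 64 + 88 = 152
x = 19
Check: sqrt(8*19 - 88) = sqrt(64) = 8 ✓

x = 19


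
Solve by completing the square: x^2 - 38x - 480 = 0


Start: x^2 - 38x - 480 = 0
Move constant: x^2 - 38x = 480
Half of -38 is -19, squared is 361
Add 361 to both sides: x^2 - 38x + 361 = 841
(x - 19)^2 = 841
x - 19 = ±29
x = 19 + 29 = 48 or x = 19 - 29 = -10

x = -10, x = 48


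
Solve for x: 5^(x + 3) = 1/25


Express both sides with the same base.
1/25 = 5^(-2)
Since the bases match, equate exponents: x + 3 = -2
So x = -2 - (3) = -5

x = -5


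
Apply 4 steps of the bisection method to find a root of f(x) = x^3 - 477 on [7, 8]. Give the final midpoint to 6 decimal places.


f(x) = x^3 - 477
f(7) = -134 < 0
f(8) = 35 > 0

Step 1: midpoint = (7.000000 + 8.000000)/2 = 7.500000
  f(7.500000) = -55.125000
  f(mid) < 0, so root is in [7.500000, 8.000000]

Step 2: midpoint = (7.500000 + 8.000000)/2 = 7.750000
  f(7.750000) = -11.515625
  f(mid) < 0, so root is in [7.750000, 8.000000]

Step 3: midpoint = (7.750000 + 8.000000)/2 = 7.875000
  f(7.875000) = 11.373047
  f(mid) > 0, so root is in [7.750000, 7.875000]

Step 4: midpoint = (7.750000 + 7.875000)/2 = 7.812500
  f(7.812500) = -0.162842
  f(mid) < 0, so root is in [7.812500, 7.875000]

midpoint = 7.812500


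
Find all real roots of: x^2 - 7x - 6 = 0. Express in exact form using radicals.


Using the quadratic formula: x = (-b ± sqrt(b^2 - 4ac)) / (2a)
Here a = 1, b = -7, c = -6
Discriminant = b^2 - 4ac = (-7)^2 - 4(1)(-6) = 49 + 24 = 73
Since discriminant = 73 > 0, there are two real roots.
x = (7 ± sqrt(73)) / 2
Numerically: x ≈ 7.7720 or x ≈ -0.7720

x = (7 + sqrt(73)) / 2 or x = (7 - sqrt(73)) / 2


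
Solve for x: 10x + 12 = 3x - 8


Starting with: 10x + 12 = 3x - 8
Move all x terms to left: (10 - 3)x = -8 - 12
Simplify: 7x = -20
Divide both sides by 7: x = -20/7

x = -20/7


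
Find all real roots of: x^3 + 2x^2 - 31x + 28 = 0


Let p(x) = x^3 + 2x^2 - 31x + 28. By the rational root theorem (leading coefficient 1), any rational root is an integer divisor of 28: try ±1, ±2, ... in turn.
Test x = 1: value = 0 ✓, so (x - 1) is a factor.
Synthetic division by (x - 1): bring down 1; 1(1) + 2 = 3; 3(1) - 31 = -28; (-28)(1) + 28 = 0 → quotient x^2 + 3x - 28, remainder 0.
Solve the quadratic x^2 + 3x - 28 = 0: discriminant = 3^2 - 4(1)(-28) = 9 + 112 = 121.
sqrt(121) = 11, so x = (-3 ± 11)/2: x = 4 or x = -7.

x = -7, x = 1, x = 4


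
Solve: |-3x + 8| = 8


An absolute value equation |expr| = 8 gives two cases:
Case 1: -3x + 8 = 8
  -3x = 0, so x = 0
Case 2: -3x + 8 = -8
  -3x = -16, so x = 16/3

x = 0, x = 16/3


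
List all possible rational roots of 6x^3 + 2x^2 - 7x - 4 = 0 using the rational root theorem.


Rational root theorem: possible roots are ±p/q where:
  p divides the constant term (-4): p ∈ {1, 2, 4}
  q divides the leading coefficient (6): q ∈ {1, 2, 3, 6}

All possible rational roots: -4, -2, -4/3, -1, -2/3, -1/2, -1/3, -1/6, 1/6, 1/3, 1/2, 2/3, 1, 4/3, 2, 4

-4, -2, -4/3, -1, -2/3, -1/2, -1/3, -1/6, 1/6, 1/3, 1/2, 2/3, 1, 4/3, 2, 4
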